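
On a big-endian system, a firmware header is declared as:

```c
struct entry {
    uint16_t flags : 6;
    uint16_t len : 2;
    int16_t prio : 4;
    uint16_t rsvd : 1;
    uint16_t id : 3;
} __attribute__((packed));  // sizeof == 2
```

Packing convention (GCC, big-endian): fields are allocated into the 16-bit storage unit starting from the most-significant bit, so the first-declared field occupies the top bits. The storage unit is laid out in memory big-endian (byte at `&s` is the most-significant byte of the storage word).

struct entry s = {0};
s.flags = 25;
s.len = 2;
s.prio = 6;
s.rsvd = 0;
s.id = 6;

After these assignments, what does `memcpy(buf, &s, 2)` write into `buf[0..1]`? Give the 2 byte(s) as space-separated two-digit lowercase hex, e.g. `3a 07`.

66 66

flags (6b) val=25 bits=0x19 at bit 10: 0x6400
len (2b) val=2 bits=0x2 at bit 8: 0x6600
prio (4b) val=6 bits=0x6 at bit 4: 0x6660
rsvd (1b) val=0 bits=0x0 at bit 3: 0x6660
id (3b) val=6 bits=0x6 at bit 0: 0x6666
word = 0x6666 → big-endian bytes:
  [0]=0x66  [1]=0x66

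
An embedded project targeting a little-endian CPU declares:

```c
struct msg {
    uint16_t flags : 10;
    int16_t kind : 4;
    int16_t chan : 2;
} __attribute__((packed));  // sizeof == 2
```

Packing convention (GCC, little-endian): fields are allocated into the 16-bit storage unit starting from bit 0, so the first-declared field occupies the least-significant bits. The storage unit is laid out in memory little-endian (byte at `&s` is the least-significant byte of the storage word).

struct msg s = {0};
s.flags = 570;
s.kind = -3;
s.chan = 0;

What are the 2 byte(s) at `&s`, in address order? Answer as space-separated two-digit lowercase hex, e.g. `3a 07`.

flags:10 = 570 → 0x23a << 0 → word 0x023a
kind:4 = -3 → 0xd << 10 → word 0x363a
chan:2 = 0 → 0x0 << 14 → word 0x363a
word = 0x363a → little-endian bytes:
  [0]=0x3a  [1]=0x36

3a 36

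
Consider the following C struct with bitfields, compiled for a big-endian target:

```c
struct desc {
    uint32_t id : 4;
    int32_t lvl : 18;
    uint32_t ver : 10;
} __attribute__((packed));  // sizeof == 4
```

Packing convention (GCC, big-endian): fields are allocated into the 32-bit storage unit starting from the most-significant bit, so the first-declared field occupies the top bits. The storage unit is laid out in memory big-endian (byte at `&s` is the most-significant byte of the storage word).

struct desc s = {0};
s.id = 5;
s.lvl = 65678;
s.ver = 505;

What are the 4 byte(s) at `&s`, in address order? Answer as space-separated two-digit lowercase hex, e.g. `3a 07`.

54 02 39 f9

id (4b) val=5 bits=0x5 at bit 28: 0x50000000
lvl (18b) val=65678 bits=0x1008e at bit 10: 0x54023800
ver (10b) val=505 bits=0x1f9 at bit 0: 0x540239f9
word = 0x540239f9 → big-endian bytes:
  [0]=0x54  [1]=0x02  [2]=0x39  [3]=0xf9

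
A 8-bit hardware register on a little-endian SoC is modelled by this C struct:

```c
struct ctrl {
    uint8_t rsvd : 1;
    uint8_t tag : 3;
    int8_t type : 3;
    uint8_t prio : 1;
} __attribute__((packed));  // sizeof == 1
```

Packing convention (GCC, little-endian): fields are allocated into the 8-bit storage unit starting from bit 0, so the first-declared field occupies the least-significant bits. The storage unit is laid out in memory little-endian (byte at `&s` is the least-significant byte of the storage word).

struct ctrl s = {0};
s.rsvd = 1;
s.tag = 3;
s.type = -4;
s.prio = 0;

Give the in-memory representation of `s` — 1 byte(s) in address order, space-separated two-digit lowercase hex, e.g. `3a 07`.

rsvd (1b) val=1 bits=0x1 at bit 0: 0x01
tag (3b) val=3 bits=0x3 at bit 1: 0x07
type (3b) val=-4 bits=0x4 at bit 4: 0x47
prio (1b) val=0 bits=0x0 at bit 7: 0x47
word = 0x47 → little-endian bytes:
  [0]=0x47

47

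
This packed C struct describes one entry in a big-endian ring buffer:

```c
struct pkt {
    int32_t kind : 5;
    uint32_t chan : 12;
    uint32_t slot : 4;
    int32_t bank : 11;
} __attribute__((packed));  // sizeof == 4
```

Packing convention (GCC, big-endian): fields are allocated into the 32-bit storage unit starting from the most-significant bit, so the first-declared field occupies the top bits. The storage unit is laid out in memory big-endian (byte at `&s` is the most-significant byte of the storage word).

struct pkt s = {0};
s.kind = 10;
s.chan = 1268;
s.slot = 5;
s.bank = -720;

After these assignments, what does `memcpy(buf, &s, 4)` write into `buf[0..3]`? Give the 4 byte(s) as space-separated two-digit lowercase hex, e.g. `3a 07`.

52 7a 2d 30

kind (5b) val=10 bits=0xa at bit 27: 0x50000000
chan (12b) val=1268 bits=0x4f4 at bit 15: 0x527a0000
slot (4b) val=5 bits=0x5 at bit 11: 0x527a2800
bank (11b) val=-720 bits=0x530 at bit 0: 0x527a2d30
word = 0x527a2d30 → big-endian bytes:
  [0]=0x52  [1]=0x7a  [2]=0x2d  [3]=0x30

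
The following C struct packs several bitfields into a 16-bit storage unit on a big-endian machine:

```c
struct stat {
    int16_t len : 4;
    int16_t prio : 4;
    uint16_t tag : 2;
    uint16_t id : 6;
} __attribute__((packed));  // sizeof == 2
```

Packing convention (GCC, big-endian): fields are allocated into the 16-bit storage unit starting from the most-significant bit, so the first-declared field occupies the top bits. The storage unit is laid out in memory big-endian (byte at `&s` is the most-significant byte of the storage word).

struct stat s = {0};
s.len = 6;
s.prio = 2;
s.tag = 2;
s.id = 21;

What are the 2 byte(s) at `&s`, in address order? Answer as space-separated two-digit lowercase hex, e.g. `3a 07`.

62 95

len (4b) val=6 bits=0x6 at bit 12: 0x6000
prio (4b) val=2 bits=0x2 at bit 8: 0x6200
tag (2b) val=2 bits=0x2 at bit 6: 0x6280
id (6b) val=21 bits=0x15 at bit 0: 0x6295
word = 0x6295 → big-endian bytes:
  [0]=0x62  [1]=0x95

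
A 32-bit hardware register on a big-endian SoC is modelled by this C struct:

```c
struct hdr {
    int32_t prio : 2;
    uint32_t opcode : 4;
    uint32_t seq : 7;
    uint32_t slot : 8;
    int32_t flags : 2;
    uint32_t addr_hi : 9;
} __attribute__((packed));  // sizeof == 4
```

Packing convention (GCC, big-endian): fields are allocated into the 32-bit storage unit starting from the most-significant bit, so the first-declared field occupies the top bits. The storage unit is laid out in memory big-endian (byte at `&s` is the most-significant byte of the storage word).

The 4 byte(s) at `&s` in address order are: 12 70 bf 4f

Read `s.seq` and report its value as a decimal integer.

[0]=0x12 [1]=0x70 [2]=0xbf [3]=0x4f (big-endian) → word 0x1270bf4f
prio [30+:2] = (word>>30) & 0x3 = 0
opcode [26+:4] = (word>>26) & 0xf = 4
seq [19+:7] = (word>>19) & 0x7f = 78  ←
slot [11+:8] = (word>>11) & 0xff = 23
flags [9+:2] = (word>>9) & 0x3 = 3
addr_hi [0+:9] = (word>>0) & 0x1ff = 335

78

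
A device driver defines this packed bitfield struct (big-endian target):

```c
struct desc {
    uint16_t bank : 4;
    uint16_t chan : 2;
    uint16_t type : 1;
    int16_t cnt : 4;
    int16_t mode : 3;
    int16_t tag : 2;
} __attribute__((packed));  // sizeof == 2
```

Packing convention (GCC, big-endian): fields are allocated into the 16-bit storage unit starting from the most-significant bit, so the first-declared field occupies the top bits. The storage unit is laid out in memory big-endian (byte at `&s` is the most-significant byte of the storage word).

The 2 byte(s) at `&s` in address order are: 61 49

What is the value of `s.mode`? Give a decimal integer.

[0]=0x61 [1]=0x49 (big-endian) → word 0x6149
bank:4 @ bit 12 → (0x6149>>12)&0xf = 0x6
chan:2 @ bit 10 → (0x6149>>10)&0x3 = 0x0
type:1 @ bit 9 → (0x6149>>9)&0x1 = 0x0
cnt:4 @ bit 5 → (0x6149>>5)&0xf = 0xa
mode:3 @ bit 2 → (0x6149>>2)&0x7 = 0x2  ←
tag:2 @ bit 0 → (0x6149>>0)&0x3 = 0x1
mode signed 3b, MSB=0: value = 2

2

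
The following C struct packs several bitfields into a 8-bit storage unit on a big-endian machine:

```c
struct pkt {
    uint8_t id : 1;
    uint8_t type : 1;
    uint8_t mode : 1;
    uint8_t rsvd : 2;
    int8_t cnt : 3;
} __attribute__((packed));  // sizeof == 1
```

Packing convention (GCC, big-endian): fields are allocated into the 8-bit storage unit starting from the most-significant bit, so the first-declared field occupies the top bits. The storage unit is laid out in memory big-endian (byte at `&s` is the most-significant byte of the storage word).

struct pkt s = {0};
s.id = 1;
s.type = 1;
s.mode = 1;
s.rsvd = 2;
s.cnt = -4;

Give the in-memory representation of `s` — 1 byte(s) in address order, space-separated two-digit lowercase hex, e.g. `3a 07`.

id:1 = 1 → 0x1 << 7 → word 0x80
type:1 = 1 → 0x1 << 6 → word 0xc0
mode:1 = 1 → 0x1 << 5 → word 0xe0
rsvd:2 = 2 → 0x2 << 3 → word 0xf0
cnt:3 = -4 → 0x4 << 0 → word 0xf4
word = 0xf4 → big-endian bytes:
  [0]=0xf4

f4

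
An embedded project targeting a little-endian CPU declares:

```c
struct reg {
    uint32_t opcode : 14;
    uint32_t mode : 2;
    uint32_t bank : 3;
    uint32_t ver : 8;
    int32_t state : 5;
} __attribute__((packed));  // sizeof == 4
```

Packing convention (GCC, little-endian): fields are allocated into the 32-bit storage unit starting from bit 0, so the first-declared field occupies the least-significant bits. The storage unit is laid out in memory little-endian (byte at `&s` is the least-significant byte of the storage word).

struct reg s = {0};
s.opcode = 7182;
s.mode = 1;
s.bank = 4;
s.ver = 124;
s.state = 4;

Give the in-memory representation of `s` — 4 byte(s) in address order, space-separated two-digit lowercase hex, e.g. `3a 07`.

[0+:14] opcode=7182 & 0x3fff = 0x1c0e; word=0x00001c0e
[14+:2] mode=1 & 0x3 = 0x1; word=0x00005c0e
[16+:3] bank=4 & 0x7 = 0x4; word=0x00045c0e
[19+:8] ver=124 & 0xff = 0x7c; word=0x03e45c0e
[27+:5] state=4 & 0x1f = 0x4; word=0x23e45c0e
word = 0x23e45c0e → little-endian bytes:
  [0]=0x0e  [1]=0x5c  [2]=0xe4  [3]=0x23

0e 5c e4 23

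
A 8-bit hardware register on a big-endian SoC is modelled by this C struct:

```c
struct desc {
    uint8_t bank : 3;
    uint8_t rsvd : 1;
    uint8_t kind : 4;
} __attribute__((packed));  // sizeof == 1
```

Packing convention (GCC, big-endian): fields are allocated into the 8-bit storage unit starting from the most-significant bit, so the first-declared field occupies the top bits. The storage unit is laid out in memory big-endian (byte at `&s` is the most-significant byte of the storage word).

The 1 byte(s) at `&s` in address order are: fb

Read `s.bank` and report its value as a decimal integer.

[0]=0xfb (big-endian) → word 0xfb
bank [5+:3] = (word>>5) & 0x7 = 7  ←
rsvd [4+:1] = (word>>4) & 0x1 = 1
kind [0+:4] = (word>>0) & 0xf = 11

7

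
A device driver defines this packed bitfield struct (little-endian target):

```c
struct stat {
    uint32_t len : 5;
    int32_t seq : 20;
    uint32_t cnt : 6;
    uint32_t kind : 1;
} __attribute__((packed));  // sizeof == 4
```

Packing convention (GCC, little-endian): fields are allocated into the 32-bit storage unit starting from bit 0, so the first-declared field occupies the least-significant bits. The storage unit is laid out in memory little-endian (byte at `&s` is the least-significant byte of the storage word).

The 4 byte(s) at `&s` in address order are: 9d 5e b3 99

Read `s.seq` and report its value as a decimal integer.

-156940

[0]=0x9d [1]=0x5e [2]=0xb3 [3]=0x99 (little-endian) → word 0x99b35e9d
len:5 @ bit 0 → (0x99b35e9d>>0)&0x1f = 0x1d
seq:20 @ bit 5 → (0x99b35e9d>>5)&0xfffff = 0xd9af4  ←
cnt:6 @ bit 25 → (0x99b35e9d>>25)&0x3f = 0xc
kind:1 @ bit 31 → (0x99b35e9d>>31)&0x1 = 0x1
seq signed 20b, MSB=1: 891636 - 1048576 = -156940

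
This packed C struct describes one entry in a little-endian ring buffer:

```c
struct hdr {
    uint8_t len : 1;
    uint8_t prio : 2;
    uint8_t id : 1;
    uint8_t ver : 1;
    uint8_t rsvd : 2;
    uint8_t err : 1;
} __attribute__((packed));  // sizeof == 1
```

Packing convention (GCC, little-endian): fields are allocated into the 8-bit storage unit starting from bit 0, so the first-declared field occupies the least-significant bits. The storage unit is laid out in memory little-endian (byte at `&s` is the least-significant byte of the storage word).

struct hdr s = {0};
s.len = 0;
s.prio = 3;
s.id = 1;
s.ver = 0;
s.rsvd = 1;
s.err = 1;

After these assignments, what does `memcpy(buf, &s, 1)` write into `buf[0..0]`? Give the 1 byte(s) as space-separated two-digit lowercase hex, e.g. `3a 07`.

ae

len:1 = 0 → 0x0 << 0 → word 0x00
prio:2 = 3 → 0x3 << 1 → word 0x06
id:1 = 1 → 0x1 << 3 → word 0x0e
ver:1 = 0 → 0x0 << 4 → word 0x0e
rsvd:2 = 1 → 0x1 << 5 → word 0x2e
err:1 = 1 → 0x1 << 7 → word 0xae
word = 0xae → little-endian bytes:
  [0]=0xae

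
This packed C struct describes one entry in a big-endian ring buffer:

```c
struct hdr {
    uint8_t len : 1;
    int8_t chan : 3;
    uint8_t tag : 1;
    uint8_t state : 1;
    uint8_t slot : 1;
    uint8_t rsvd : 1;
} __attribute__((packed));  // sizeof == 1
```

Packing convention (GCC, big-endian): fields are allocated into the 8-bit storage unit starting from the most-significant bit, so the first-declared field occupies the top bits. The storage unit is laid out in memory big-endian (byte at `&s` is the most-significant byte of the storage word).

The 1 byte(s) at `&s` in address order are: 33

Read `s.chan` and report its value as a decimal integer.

3

[0]=0x33 (big-endian) → word 0x33
len [7+:1] = (word>>7) & 0x1 = 0
chan [4+:3] = (word>>4) & 0x7 = 3  ←
tag [3+:1] = (word>>3) & 0x1 = 0
state [2+:1] = (word>>2) & 0x1 = 0
slot [1+:1] = (word>>1) & 0x1 = 1
rsvd [0+:1] = (word>>0) & 0x1 = 1
chan signed 3b, MSB=0: value = 3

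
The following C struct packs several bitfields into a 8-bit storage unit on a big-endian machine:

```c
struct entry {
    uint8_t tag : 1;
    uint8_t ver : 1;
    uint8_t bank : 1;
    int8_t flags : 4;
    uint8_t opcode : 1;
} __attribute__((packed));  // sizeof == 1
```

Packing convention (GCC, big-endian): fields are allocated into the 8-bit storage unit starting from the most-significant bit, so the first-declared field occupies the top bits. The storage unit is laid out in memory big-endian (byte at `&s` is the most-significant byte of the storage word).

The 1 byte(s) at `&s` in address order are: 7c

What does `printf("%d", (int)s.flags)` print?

[0]=0x7c (big-endian) → word 0x7c
tag:1 @ bit 7 → (0x7c>>7)&0x1 = 0x0
ver:1 @ bit 6 → (0x7c>>6)&0x1 = 0x1
bank:1 @ bit 5 → (0x7c>>5)&0x1 = 0x1
flags:4 @ bit 1 → (0x7c>>1)&0xf = 0xe  ←
opcode:1 @ bit 0 → (0x7c>>0)&0x1 = 0x0
flags signed 4b, MSB=1: 14 - 16 = -2

-2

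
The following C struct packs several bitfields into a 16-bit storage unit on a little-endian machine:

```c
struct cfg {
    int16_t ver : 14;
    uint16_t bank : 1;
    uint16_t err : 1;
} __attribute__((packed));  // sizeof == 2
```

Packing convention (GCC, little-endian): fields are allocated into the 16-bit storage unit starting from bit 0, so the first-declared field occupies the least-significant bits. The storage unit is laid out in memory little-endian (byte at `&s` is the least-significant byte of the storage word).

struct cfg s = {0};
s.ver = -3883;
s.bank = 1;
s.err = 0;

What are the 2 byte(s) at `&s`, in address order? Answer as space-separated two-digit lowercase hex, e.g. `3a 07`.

d5 70

[0+:14] ver=-3883 & 0x3fff = 0x30d5; word=0x30d5
[14+:1] bank=1 & 0x1 = 0x1; word=0x70d5
[15+:1] err=0 & 0x1 = 0x0; word=0x70d5
word = 0x70d5 → little-endian bytes:
  [0]=0xd5  [1]=0x70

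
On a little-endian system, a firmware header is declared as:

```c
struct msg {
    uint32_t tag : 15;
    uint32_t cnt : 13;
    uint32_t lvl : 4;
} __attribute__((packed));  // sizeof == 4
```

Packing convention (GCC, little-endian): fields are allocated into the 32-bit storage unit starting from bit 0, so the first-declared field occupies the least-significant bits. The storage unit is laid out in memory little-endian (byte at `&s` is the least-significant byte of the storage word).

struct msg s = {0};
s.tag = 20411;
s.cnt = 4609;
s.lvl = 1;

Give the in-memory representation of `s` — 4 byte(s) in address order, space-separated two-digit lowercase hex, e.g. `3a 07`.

bb cf 00 19

tag:15 = 20411 → 0x4fbb << 0 → word 0x00004fbb
cnt:13 = 4609 → 0x1201 << 15 → word 0x0900cfbb
lvl:4 = 1 → 0x1 << 28 → word 0x1900cfbb
word = 0x1900cfbb → little-endian bytes:
  [0]=0xbb  [1]=0xcf  [2]=0x00  [3]=0x19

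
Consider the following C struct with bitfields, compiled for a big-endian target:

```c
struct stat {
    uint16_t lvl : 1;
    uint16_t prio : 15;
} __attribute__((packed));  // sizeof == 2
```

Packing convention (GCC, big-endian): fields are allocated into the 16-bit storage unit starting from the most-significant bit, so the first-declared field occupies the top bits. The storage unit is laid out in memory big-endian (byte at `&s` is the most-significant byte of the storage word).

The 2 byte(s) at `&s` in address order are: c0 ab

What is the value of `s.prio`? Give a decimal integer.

16555

[0]=0xc0 [1]=0xab (big-endian) → word 0xc0ab
lvl [15+:1] = (word>>15) & 0x1 = 1
prio [0+:15] = (word>>0) & 0x7fff = 16555  ←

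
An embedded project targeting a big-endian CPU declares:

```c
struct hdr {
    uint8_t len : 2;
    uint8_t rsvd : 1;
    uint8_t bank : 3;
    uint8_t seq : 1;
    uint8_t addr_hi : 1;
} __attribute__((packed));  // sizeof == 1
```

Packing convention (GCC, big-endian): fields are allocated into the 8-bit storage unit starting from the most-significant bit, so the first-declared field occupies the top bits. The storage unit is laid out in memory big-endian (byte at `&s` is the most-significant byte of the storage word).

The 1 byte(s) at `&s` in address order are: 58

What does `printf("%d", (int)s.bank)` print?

6

[0]=0x58 (big-endian) → word 0x58
len [6+:2] = (word>>6) & 0x3 = 1
rsvd [5+:1] = (word>>5) & 0x1 = 0
bank [2+:3] = (word>>2) & 0x7 = 6  ←
seq [1+:1] = (word>>1) & 0x1 = 0
addr_hi [0+:1] = (word>>0) & 0x1 = 0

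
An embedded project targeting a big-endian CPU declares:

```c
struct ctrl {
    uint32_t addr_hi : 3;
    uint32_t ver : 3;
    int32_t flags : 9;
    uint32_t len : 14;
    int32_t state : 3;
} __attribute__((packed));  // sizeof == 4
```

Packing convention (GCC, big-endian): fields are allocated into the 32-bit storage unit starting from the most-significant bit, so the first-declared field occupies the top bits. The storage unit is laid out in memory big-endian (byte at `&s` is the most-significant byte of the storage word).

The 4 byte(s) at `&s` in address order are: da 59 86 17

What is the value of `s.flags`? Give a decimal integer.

[0]=0xda [1]=0x59 [2]=0x86 [3]=0x17 (big-endian) → word 0xda598617
addr_hi:3 @ bit 29 → (0xda598617>>29)&0x7 = 0x6
ver:3 @ bit 26 → (0xda598617>>26)&0x7 = 0x6
flags:9 @ bit 17 → (0xda598617>>17)&0x1ff = 0x12c  ←
len:14 @ bit 3 → (0xda598617>>3)&0x3fff = 0x30c2
state:3 @ bit 0 → (0xda598617>>0)&0x7 = 0x7
flags signed 9b, MSB=1: 300 - 512 = -212

-212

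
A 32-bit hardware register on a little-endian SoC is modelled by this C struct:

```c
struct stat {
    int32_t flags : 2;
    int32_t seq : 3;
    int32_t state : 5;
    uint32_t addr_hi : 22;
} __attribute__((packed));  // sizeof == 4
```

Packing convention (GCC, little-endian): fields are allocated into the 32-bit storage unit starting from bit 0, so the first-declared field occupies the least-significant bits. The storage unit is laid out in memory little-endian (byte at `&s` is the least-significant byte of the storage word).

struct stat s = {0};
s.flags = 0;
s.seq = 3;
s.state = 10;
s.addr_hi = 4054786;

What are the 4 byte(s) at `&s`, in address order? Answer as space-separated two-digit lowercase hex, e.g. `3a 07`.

flags:2 = 0 → 0x0 << 0 → word 0x00000000
seq:3 = 3 → 0x3 << 2 → word 0x0000000c
state:5 = 10 → 0xa << 5 → word 0x0000014c
addr_hi:22 = 4054786 → 0x3ddf02 << 10 → word 0xf77c094c
word = 0xf77c094c → little-endian bytes:
  [0]=0x4c  [1]=0x09  [2]=0x7c  [3]=0xf7

4c 09 7c f7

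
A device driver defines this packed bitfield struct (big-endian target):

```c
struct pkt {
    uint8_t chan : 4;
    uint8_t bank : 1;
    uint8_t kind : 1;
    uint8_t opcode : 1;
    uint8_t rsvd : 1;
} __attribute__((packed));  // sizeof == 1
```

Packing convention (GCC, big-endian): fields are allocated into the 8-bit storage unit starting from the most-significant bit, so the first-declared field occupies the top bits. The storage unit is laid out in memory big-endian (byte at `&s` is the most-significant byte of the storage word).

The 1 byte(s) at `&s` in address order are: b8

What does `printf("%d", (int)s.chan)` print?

11

[0]=0xb8 (big-endian) → word 0xb8
chan:4 @ bit 4 → (0xb8>>4)&0xf = 0xb  ←
bank:1 @ bit 3 → (0xb8>>3)&0x1 = 0x1
kind:1 @ bit 2 → (0xb8>>2)&0x1 = 0x0
opcode:1 @ bit 1 → (0xb8>>1)&0x1 = 0x0
rsvd:1 @ bit 0 → (0xb8>>0)&0x1 = 0x0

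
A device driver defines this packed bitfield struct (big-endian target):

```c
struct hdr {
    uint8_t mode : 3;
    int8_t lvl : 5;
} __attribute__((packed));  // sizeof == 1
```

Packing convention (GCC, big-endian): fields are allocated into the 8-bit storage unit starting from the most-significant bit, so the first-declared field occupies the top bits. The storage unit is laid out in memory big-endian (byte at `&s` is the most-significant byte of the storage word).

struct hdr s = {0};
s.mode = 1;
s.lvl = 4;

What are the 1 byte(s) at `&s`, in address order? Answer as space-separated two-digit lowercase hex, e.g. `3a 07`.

24

mode:3 = 1 → 0x1 << 5 → word 0x20
lvl:5 = 4 → 0x4 << 0 → word 0x24
word = 0x24 → big-endian bytes:
  [0]=0x24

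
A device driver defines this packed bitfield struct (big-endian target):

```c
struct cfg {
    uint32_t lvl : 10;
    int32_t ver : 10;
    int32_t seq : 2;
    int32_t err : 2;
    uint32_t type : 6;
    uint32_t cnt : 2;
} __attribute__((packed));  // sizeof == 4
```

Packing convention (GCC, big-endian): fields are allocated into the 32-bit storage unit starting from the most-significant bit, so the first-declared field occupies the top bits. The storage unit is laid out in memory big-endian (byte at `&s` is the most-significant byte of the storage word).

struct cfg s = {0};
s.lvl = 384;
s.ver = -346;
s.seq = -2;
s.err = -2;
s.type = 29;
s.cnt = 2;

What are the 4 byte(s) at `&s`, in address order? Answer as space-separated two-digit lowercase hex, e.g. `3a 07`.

[22+:10] lvl=384 & 0x3ff = 0x180; word=0x60000000
[12+:10] ver=-346 & 0x3ff = 0x2a6; word=0x602a6000
[10+:2] seq=-2 & 0x3 = 0x2; word=0x602a6800
[8+:2] err=-2 & 0x3 = 0x2; word=0x602a6a00
[2+:6] type=29 & 0x3f = 0x1d; word=0x602a6a74
[0+:2] cnt=2 & 0x3 = 0x2; word=0x602a6a76
word = 0x602a6a76 → big-endian bytes:
  [0]=0x60  [1]=0x2a  [2]=0x6a  [3]=0x76

60 2a 6a 76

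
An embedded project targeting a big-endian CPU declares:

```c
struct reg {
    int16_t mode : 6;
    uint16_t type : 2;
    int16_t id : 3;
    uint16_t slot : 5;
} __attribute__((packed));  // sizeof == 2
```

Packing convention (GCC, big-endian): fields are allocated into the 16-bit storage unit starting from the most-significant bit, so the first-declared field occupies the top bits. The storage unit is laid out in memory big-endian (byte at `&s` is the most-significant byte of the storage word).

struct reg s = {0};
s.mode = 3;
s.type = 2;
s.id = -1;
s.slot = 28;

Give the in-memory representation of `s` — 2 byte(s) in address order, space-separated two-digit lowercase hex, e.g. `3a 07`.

0e fc

[10+:6] mode=3 & 0x3f = 0x3; word=0x0c00
[8+:2] type=2 & 0x3 = 0x2; word=0x0e00
[5+:3] id=-1 & 0x7 = 0x7; word=0x0ee0
[0+:5] slot=28 & 0x1f = 0x1c; word=0x0efc
word = 0x0efc → big-endian bytes:
  [0]=0x0e  [1]=0xfc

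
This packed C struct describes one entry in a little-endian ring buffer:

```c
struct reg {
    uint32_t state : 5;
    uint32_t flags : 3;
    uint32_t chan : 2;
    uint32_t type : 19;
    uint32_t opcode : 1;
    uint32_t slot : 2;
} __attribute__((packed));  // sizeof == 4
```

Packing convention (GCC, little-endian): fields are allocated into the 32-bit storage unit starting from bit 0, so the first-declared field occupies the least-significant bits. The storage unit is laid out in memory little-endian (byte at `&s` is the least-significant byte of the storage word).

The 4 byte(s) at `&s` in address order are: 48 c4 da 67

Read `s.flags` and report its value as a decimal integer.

2

[0]=0x48 [1]=0xc4 [2]=0xda [3]=0x67 (little-endian) → word 0x67dac448
state:5 @ bit 0 → (0x67dac448>>0)&0x1f = 0x8
flags:3 @ bit 5 → (0x67dac448>>5)&0x7 = 0x2  ←
chan:2 @ bit 8 → (0x67dac448>>8)&0x3 = 0x0
type:19 @ bit 10 → (0x67dac448>>10)&0x7ffff = 0x1f6b1
opcode:1 @ bit 29 → (0x67dac448>>29)&0x1 = 0x1
slot:2 @ bit 30 → (0x67dac448>>30)&0x3 = 0x1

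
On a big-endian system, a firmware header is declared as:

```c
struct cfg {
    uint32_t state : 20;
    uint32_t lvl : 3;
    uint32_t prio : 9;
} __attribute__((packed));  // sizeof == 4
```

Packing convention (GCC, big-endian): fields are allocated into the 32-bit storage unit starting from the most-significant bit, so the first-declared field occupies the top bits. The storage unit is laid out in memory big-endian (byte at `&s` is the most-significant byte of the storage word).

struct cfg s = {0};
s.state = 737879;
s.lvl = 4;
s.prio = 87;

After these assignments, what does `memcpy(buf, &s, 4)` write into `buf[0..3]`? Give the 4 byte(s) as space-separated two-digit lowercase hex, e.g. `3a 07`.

[12+:20] state=737879 & 0xfffff = 0xb4257; word=0xb4257000
[9+:3] lvl=4 & 0x7 = 0x4; word=0xb4257800
[0+:9] prio=87 & 0x1ff = 0x57; word=0xb4257857
word = 0xb4257857 → big-endian bytes:
  [0]=0xb4  [1]=0x25  [2]=0x78  [3]=0x57

b4 25 78 57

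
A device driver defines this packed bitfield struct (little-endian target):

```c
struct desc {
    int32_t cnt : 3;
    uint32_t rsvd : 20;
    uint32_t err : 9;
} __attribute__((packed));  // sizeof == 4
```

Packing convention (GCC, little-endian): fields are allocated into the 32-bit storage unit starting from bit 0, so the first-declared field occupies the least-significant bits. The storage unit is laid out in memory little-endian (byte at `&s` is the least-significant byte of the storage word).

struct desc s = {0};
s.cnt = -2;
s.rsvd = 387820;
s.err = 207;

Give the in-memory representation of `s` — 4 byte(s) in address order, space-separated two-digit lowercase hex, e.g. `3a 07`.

66 57 af 67

cnt:3 = -2 → 0x6 << 0 → word 0x00000006
rsvd:20 = 387820 → 0x5eaec << 3 → word 0x002f5766
err:9 = 207 → 0xcf << 23 → word 0x67af5766
word = 0x67af5766 → little-endian bytes:
  [0]=0x66  [1]=0x57  [2]=0xaf  [3]=0x67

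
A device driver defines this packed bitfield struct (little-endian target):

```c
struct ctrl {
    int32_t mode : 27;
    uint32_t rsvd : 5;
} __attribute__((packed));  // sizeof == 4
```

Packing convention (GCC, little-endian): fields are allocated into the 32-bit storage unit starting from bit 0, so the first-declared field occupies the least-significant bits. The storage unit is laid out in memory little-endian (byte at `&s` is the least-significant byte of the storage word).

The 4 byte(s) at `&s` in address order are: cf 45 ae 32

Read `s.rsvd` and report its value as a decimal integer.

[0]=0xcf [1]=0x45 [2]=0xae [3]=0x32 (little-endian) → word 0x32ae45cf
mode:27 @ bit 0 → (0x32ae45cf>>0)&0x7ffffff = 0x2ae45cf
rsvd:5 @ bit 27 → (0x32ae45cf>>27)&0x1f = 0x6  ←

6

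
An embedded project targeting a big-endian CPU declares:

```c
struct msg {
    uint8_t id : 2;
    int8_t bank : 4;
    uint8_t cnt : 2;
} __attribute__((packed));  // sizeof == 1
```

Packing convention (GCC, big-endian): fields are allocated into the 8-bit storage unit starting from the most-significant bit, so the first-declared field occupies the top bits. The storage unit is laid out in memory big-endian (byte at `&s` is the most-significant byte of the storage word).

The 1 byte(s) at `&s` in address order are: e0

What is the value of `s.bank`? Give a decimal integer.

[0]=0xe0 (big-endian) → word 0xe0
id [6+:2] = (word>>6) & 0x3 = 3
bank [2+:4] = (word>>2) & 0xf = 8  ←
cnt [0+:2] = (word>>0) & 0x3 = 0
bank signed 4b, MSB=1: 8 - 16 = -8

-8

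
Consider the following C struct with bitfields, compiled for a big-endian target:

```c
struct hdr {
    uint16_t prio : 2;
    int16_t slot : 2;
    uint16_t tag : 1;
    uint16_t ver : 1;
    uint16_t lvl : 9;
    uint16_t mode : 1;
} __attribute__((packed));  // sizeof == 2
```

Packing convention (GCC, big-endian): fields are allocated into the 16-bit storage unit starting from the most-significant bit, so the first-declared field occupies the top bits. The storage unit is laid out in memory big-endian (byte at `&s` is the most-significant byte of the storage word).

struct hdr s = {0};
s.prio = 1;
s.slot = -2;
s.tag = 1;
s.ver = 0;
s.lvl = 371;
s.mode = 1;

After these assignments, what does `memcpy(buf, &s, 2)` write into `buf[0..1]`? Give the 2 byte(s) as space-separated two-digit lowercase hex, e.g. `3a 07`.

6a e7

prio (2b) val=1 bits=0x1 at bit 14: 0x4000
slot (2b) val=-2 bits=0x2 at bit 12: 0x6000
tag (1b) val=1 bits=0x1 at bit 11: 0x6800
ver (1b) val=0 bits=0x0 at bit 10: 0x6800
lvl (9b) val=371 bits=0x173 at bit 1: 0x6ae6
mode (1b) val=1 bits=0x1 at bit 0: 0x6ae7
word = 0x6ae7 → big-endian bytes:
  [0]=0x6a  [1]=0xe7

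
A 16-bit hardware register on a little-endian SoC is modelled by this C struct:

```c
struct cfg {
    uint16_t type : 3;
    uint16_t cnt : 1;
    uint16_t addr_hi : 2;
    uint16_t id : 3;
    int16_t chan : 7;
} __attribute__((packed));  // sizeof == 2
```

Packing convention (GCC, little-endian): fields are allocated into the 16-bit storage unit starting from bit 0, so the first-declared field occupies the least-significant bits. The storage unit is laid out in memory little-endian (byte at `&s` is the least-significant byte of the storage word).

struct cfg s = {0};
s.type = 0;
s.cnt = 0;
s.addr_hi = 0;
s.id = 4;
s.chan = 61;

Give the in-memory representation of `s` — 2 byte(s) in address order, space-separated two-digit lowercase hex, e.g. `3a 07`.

00 7b

type (3b) val=0 bits=0x0 at bit 0: 0x0000
cnt (1b) val=0 bits=0x0 at bit 3: 0x0000
addr_hi (2b) val=0 bits=0x0 at bit 4: 0x0000
id (3b) val=4 bits=0x4 at bit 6: 0x0100
chan (7b) val=61 bits=0x3d at bit 9: 0x7b00
word = 0x7b00 → little-endian bytes:
  [0]=0x00  [1]=0x7b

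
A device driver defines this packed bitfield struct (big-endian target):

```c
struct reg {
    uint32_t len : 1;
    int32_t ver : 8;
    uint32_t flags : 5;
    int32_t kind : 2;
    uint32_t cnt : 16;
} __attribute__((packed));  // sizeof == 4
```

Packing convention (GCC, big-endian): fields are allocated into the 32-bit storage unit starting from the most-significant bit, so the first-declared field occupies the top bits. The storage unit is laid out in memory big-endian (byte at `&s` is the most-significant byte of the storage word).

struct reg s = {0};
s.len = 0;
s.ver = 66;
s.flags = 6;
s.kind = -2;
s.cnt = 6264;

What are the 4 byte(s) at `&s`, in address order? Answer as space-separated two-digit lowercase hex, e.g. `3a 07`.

len:1 = 0 → 0x0 << 31 → word 0x00000000
ver:8 = 66 → 0x42 << 23 → word 0x21000000
flags:5 = 6 → 0x6 << 18 → word 0x21180000
kind:2 = -2 → 0x2 << 16 → word 0x211a0000
cnt:16 = 6264 → 0x1878 << 0 → word 0x211a1878
word = 0x211a1878 → big-endian bytes:
  [0]=0x21  [1]=0x1a  [2]=0x18  [3]=0x78

21 1a 18 78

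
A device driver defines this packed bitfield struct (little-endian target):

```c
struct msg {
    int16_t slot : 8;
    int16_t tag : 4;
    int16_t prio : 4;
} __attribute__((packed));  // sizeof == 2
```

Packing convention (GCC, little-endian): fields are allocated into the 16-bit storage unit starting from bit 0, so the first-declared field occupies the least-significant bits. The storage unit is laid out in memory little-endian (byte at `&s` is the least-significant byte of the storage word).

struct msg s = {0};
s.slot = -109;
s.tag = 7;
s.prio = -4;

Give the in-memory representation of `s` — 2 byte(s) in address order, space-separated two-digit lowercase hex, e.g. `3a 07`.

slot:8 = -109 → 0x93 << 0 → word 0x0093
tag:4 = 7 → 0x7 << 8 → word 0x0793
prio:4 = -4 → 0xc << 12 → word 0xc793
word = 0xc793 → little-endian bytes:
  [0]=0x93  [1]=0xc7

93 c7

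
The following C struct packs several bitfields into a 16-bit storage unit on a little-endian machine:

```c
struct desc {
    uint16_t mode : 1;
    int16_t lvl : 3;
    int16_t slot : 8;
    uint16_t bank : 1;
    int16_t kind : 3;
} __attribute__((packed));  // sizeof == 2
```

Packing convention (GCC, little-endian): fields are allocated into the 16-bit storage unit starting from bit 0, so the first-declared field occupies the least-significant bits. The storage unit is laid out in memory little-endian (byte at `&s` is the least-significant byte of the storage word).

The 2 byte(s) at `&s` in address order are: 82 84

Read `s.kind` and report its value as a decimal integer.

[0]=0x82 [1]=0x84 (little-endian) → word 0x8482
mode:1 @ bit 0 → (0x8482>>0)&0x1 = 0x0
lvl:3 @ bit 1 → (0x8482>>1)&0x7 = 0x1
slot:8 @ bit 4 → (0x8482>>4)&0xff = 0x48
bank:1 @ bit 12 → (0x8482>>12)&0x1 = 0x0
kind:3 @ bit 13 → (0x8482>>13)&0x7 = 0x4  ←
kind signed 3b, MSB=1: 4 - 8 = -4

-4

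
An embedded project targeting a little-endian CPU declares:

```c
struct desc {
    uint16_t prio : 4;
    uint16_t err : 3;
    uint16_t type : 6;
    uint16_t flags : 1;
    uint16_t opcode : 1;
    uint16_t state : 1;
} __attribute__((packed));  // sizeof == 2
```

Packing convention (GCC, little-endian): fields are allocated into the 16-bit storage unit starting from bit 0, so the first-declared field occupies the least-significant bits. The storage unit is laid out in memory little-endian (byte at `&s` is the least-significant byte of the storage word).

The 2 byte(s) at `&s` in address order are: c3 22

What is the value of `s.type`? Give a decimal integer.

[0]=0xc3 [1]=0x22 (little-endian) → word 0x22c3
prio [0+:4] = (word>>0) & 0xf = 3
err [4+:3] = (word>>4) & 0x7 = 4
type [7+:6] = (word>>7) & 0x3f = 5  ←
flags [13+:1] = (word>>13) & 0x1 = 1
opcode [14+:1] = (word>>14) & 0x1 = 0
state [15+:1] = (word>>15) & 0x1 = 0

5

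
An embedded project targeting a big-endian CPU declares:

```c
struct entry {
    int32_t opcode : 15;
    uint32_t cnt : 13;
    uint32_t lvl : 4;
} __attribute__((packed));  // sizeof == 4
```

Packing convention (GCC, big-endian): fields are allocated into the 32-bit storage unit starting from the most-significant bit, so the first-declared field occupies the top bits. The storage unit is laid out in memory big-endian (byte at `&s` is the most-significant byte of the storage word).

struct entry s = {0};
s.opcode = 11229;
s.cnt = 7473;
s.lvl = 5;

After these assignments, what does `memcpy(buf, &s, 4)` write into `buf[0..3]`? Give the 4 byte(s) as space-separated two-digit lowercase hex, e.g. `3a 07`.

opcode:15 = 11229 → 0x2bdd << 17 → word 0x57ba0000
cnt:13 = 7473 → 0x1d31 << 4 → word 0x57bbd310
lvl:4 = 5 → 0x5 << 0 → word 0x57bbd315
word = 0x57bbd315 → big-endian bytes:
  [0]=0x57  [1]=0xbb  [2]=0xd3  [3]=0x15

57 bb d3 15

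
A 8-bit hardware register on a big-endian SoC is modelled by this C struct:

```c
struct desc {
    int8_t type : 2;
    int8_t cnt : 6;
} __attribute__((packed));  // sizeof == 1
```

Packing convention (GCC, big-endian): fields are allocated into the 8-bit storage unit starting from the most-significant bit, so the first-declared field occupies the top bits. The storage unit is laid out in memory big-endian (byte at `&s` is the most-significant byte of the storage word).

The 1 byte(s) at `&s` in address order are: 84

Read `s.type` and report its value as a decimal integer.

[0]=0x84 (big-endian) → word 0x84
type [6+:2] = (word>>6) & 0x3 = 2  ←
cnt [0+:6] = (word>>0) & 0x3f = 4
type signed 2b, MSB=1: 2 - 4 = -2

-2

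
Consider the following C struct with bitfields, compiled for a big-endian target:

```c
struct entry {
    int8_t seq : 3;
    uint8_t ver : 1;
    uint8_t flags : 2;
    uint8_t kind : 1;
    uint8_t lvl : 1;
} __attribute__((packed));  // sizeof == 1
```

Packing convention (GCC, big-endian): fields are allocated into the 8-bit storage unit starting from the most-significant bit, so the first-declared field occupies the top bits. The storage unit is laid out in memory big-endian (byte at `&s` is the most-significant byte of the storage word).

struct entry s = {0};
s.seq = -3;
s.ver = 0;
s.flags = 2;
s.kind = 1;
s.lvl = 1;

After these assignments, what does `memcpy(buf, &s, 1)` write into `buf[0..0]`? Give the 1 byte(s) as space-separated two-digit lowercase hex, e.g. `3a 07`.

ab

seq (3b) val=-3 bits=0x5 at bit 5: 0xa0
ver (1b) val=0 bits=0x0 at bit 4: 0xa0
flags (2b) val=2 bits=0x2 at bit 2: 0xa8
kind (1b) val=1 bits=0x1 at bit 1: 0xaa
lvl (1b) val=1 bits=0x1 at bit 0: 0xab
word = 0xab → big-endian bytes:
  [0]=0xab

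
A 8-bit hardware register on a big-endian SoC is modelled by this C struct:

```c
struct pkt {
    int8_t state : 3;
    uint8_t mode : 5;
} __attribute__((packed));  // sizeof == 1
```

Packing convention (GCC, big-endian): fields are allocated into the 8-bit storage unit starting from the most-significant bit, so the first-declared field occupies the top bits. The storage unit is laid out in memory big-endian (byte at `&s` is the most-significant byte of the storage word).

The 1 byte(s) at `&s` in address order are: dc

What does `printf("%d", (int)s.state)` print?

-2

[0]=0xdc (big-endian) → word 0xdc
state:3 @ bit 5 → (0xdc>>5)&0x7 = 0x6  ←
mode:5 @ bit 0 → (0xdc>>0)&0x1f = 0x1c
state signed 3b, MSB=1: 6 - 8 = -2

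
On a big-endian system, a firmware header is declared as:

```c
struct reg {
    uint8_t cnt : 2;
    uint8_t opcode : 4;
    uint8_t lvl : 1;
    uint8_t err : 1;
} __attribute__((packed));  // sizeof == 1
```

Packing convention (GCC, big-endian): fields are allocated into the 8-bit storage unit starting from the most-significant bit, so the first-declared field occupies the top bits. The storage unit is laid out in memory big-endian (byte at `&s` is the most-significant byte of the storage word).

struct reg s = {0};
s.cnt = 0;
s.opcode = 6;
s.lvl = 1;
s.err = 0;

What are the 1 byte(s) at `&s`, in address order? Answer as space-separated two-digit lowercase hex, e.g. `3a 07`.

cnt (2b) val=0 bits=0x0 at bit 6: 0x00
opcode (4b) val=6 bits=0x6 at bit 2: 0x18
lvl (1b) val=1 bits=0x1 at bit 1: 0x1a
err (1b) val=0 bits=0x0 at bit 0: 0x1a
word = 0x1a → big-endian bytes:
  [0]=0x1a

1a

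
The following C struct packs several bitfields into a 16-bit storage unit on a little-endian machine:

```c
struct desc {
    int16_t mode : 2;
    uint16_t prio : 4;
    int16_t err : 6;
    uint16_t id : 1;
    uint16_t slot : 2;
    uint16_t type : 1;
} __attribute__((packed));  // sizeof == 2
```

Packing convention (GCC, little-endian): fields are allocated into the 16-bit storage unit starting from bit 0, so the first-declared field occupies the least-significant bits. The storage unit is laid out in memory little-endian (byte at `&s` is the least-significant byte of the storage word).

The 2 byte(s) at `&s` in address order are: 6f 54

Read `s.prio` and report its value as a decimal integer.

[0]=0x6f [1]=0x54 (little-endian) → word 0x546f
mode:2 @ bit 0 → (0x546f>>0)&0x3 = 0x3
prio:4 @ bit 2 → (0x546f>>2)&0xf = 0xb  ←
err:6 @ bit 6 → (0x546f>>6)&0x3f = 0x11
id:1 @ bit 12 → (0x546f>>12)&0x1 = 0x1
slot:2 @ bit 13 → (0x546f>>13)&0x3 = 0x2
type:1 @ bit 15 → (0x546f>>15)&0x1 = 0x0

11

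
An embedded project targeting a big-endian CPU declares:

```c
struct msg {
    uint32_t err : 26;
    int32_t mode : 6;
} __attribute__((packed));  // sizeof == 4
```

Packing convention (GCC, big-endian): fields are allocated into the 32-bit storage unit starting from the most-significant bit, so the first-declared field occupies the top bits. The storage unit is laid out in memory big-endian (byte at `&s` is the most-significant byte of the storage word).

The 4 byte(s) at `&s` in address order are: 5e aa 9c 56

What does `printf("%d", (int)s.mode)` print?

[0]=0x5e [1]=0xaa [2]=0x9c [3]=0x56 (big-endian) → word 0x5eaa9c56
err:26 @ bit 6 → (0x5eaa9c56>>6)&0x3ffffff = 0x17aaa71
mode:6 @ bit 0 → (0x5eaa9c56>>0)&0x3f = 0x16  ←
mode signed 6b, MSB=0: value = 22

22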